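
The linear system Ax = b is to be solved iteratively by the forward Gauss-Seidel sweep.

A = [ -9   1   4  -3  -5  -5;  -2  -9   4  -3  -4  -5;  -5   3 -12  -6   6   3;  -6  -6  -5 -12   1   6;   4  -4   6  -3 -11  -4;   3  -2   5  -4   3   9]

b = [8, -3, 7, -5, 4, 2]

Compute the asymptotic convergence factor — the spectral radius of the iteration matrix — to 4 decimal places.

A = D + L + U where D = diag(-9, -9, -12, -12, -11, 9).
Gauss-Seidel: T = -(D+L)⁻¹U, row 0 first, T[0,4] = -(-5)/(-9) = -0.5556; later rows by forward substitution.
  T[0,:] = [+0.0000  +0.1111  +0.4444  -0.3333  -0.5556  -0.5556]
  T[1,:] = [+0.0000  -0.0247  +0.3457  -0.2593  -0.3210  -0.4321]
  T[2,:] = [+0.0000  -0.0525  -0.0988  -0.4259  +0.6512  +0.3735]
  T[3,:] = [+0.0000  -0.0213  -0.3539  +0.4738  +0.2503  +0.8382]
  T[4,:] = [+0.0000  +0.0266  +0.0786  -0.3885  +0.2017  -0.4334]
  T[5,:] = [+0.0000  -0.0317  -0.1999  +0.6302  -0.2039  +0.3987]
|eigenvalues of T|: 1.2745, 0.3492, 0.1313, 0.1313, 0.0325, 0.0000.
spectral radius ρ = 1.2745; 1.2745 > 1 ⇒ diverges.

1.2745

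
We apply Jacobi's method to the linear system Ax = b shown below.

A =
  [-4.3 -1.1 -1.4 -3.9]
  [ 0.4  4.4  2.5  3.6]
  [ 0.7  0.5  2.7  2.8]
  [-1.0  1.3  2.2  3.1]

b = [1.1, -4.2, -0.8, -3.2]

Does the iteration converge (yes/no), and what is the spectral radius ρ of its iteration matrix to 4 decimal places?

no, ρ = 1.1774

Write A = D+L+U with D = diag(-4.3, 4.4, 2.7, 3.1).
Jacobi: T = -D⁻¹(L+U), T[2,3] = -(2.8)/(2.7) = -1.0370; T[2,2] = 0.
  T[0,:] = [+0.0000  -0.2558  -0.3256  -0.9070]
  T[1,:] = [-0.0909  +0.0000  -0.5682  -0.8182]
  T[2,:] = [-0.2593  -0.1852  +0.0000  -1.0370]
  T[3,:] = [+0.3226  -0.4194  -0.7097  +0.0000]
|roots of det(T-λI)|: 1.1774, 0.6775, 0.3695, 0.1303.
ρ = 1.1774; 1.1774 > 1: divergent.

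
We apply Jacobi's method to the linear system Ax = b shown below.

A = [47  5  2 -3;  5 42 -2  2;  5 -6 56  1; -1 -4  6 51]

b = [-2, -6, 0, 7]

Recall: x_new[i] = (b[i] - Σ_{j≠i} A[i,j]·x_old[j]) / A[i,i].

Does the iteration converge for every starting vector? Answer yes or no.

Write A = D+L+U with D = diag(47, 42, 56, 51).
T_J = -D⁻¹(L+U): T[2,3] = -(1)/(56) = -0.0179; T[2,2] = 0.
  T[0,:] = [+0.0000  -0.1064  -0.0426  +0.0638]
  T[1,:] = [-0.1190  +0.0000  +0.0476  -0.0476]
  T[2,:] = [-0.0893  +0.1071  +0.0000  -0.0179]
  T[3,:] = [+0.0196  +0.0784  -0.1176  +0.0000]
|eigenvalues of T|: 0.1837, 0.1198, 0.0700, 0.0700.
ρ = 0.1837; 0.1837 < 1: convergent.

yes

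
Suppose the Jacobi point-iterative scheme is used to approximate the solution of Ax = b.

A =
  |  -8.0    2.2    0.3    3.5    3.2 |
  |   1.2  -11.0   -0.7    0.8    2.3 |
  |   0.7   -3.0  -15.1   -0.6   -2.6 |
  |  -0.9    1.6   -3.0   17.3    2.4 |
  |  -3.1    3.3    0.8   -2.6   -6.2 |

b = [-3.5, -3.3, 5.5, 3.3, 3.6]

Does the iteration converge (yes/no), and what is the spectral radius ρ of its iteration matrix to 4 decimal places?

Split A = D + L + U, D = diag(-8, -11, -15.1, 17.3, -6.2).
Jacobi: T = -D⁻¹(L+U), T[0,2] = -(0.3)/(-8) = +0.0375; T[0,0] = 0.
  T[0,:] = [+0.0000, +0.2750, +0.0375, +0.4375, +0.4000]
  T[1,:] = [+0.1091, +0.0000, -0.0636, +0.0727, +0.2091]
  T[2,:] = [+0.0464, -0.1987, +0.0000, -0.0397, -0.1722]
  T[3,:] = [+0.0520, -0.0925, +0.1734, +0.0000, -0.1387]
  T[4,:] = [-0.5000, +0.5323, +0.1290, -0.4194, +0.0000]
moduli |λ_i(T)| = 0.3566, 0.3014, 0.3014, 0.1089, 0.1089.
spectral radius ρ = 0.3566; 0.3566 < 1, so it converges for any x₀.

yes, ρ = 0.3566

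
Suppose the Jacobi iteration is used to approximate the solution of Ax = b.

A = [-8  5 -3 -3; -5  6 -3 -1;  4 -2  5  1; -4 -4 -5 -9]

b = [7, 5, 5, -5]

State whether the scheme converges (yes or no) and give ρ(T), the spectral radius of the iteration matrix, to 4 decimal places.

no, ρ = 1.2630

Write A = D+L+U with D = diag(-8, 6, 5, -9).
Jacobi T = -D⁻¹(L+U): T[3,2] = -(-5)/(-9) = -0.5556; T[3,3] = 0.
  T[0,:] = [+0.0000 +0.6250 -0.3750 -0.3750]
  T[1,:] = [+0.8333 +0.0000 +0.5000 +0.1667]
  T[2,:] = [-0.8000 +0.4000 +0.0000 -0.2000]
  T[3,:] = [-0.4444 -0.4444 -0.5556 +0.0000]
|roots of det(T-λI)|: 1.2630, 0.7699, 0.5108, 0.0177.
spectral radius ρ = 1.2630; 1.2630 > 1, so it fails to converge.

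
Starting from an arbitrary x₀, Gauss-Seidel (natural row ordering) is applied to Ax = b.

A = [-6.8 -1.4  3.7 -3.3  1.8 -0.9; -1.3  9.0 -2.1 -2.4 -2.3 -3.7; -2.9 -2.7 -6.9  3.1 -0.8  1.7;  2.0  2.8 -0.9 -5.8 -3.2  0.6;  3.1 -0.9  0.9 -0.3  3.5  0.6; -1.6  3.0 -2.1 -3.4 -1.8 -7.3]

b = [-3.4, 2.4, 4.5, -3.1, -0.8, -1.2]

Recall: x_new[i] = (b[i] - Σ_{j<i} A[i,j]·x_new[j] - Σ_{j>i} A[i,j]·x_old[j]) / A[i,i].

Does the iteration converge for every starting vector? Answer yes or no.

yes

Write A = D+L+U with D = diag(-6.8, 9, -6.9, -5.8, 3.5, -7.3).
GS T = -(D+L)⁻¹U: row 0 first, T[0,2] = -(3.7)/(-6.8) = +0.5441; later rows by forward substitution.
  T[0,:] = [+0.0000 -0.2059 +0.5441 -0.4853 +0.2647 -0.1324]
  T[1,:] = [+0.0000 -0.0297 +0.3119 +0.1966 +0.2938 +0.3920]
  T[2,:] = [+0.0000 +0.0982 -0.3507 +0.5763 -0.3422 +0.1486]
  T[3,:] = [+0.0000 -0.1006 +0.3926 -0.1619 -0.2655 +0.2240]
  T[4,:] = [+0.0000 +0.1408 -0.2779 +0.3183 -0.0937 +0.0276]
  T[5,:] = [+0.0000 +0.0168 -0.0045 +0.0183 +0.3079 +0.0362]
|λ(T)| sorted: 0.8305, 0.2203, 0.1751, 0.1182, 0.1182, 0.0000.
spectral radius ρ = 0.8305; 0.8305 < 1 ⇒ converges.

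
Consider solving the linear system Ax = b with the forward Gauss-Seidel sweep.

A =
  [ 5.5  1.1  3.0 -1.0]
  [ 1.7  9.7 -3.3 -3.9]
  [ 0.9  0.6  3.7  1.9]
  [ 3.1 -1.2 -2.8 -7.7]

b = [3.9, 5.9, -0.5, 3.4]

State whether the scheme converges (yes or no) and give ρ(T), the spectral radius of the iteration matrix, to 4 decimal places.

yes, ρ = 0.6141

Diagonal D = diag(5.5, 9.7, 3.7, -7.7); L, U strict lower/upper.
Gauss-Seidel: T = -(D+L)⁻¹U, row 0 first, T[0,3] = -(-1)/(5.5) = +0.1818; later rows by forward substitution.
  T[0,:] = [+0.0000 -0.2000 -0.5455 +0.1818]
  T[1,:] = [+0.0000 +0.0351 +0.4358 +0.3702]
  T[2,:] = [+0.0000 +0.0430 +0.0620 -0.6178]
  T[3,:] = [+0.0000 -0.1016 -0.3101 +0.2402]
|roots of det(T-λI)|: 0.6141, 0.1513, 0.1513, 0.0000.
ρ = 0.6141; 0.6141 < 1 ⇒ converges.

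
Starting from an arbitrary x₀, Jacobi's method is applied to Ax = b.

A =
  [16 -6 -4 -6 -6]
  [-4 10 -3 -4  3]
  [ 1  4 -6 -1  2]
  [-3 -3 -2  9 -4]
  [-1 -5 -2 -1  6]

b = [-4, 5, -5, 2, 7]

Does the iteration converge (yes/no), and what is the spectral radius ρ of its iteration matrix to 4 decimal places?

Split A = D + L + U, D = diag(16, 10, -6, 9, 6).
Jacobi T = -D⁻¹(L+U): T[0,3] = -(-6)/(16) = +0.3750; T[0,0] = 0.
  T[0,:] = [+0.0000  +0.3750  +0.2500  +0.3750  +0.3750]
  T[1,:] = [+0.4000  +0.0000  +0.3000  +0.4000  -0.3000]
  T[2,:] = [+0.1667  +0.6667  +0.0000  -0.1667  +0.3333]
  T[3,:] = [+0.3333  +0.3333  +0.2222  +0.0000  +0.4444]
  T[4,:] = [+0.1667  +0.8333  +0.3333  +0.1667  +0.0000]
|roots of det(T-λI)|: 1.1258, 0.5259, 0.5259, 0.3560, 0.1799.
spectral radius ρ = 1.1258; 1.1258 > 1 ⇒ diverges.

no, ρ = 1.1258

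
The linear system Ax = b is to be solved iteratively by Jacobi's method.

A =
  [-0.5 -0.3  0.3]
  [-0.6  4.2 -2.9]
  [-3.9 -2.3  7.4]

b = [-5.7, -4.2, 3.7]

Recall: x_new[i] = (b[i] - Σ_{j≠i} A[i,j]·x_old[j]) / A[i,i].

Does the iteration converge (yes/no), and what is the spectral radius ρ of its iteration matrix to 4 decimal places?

Split A = D + L + U, D = diag(-0.5, 4.2, 7.4).
T_J = -D⁻¹(L+U): T[2,1] = -(-2.3)/(7.4) = +0.3108; T[2,2] = 0.
  T[0,:] = [+0.0000  -0.6000  +0.6000]
  T[1,:] = [+0.1429  +0.0000  +0.6905]
  T[2,:] = [+0.5270  +0.3108  +0.0000]
|eigenvalues of T|: 0.8234, 0.4825, 0.4825.
ρ(T) = max|λ| = 0.8234; 0.8234 < 1, so it converges for any x₀.

yes, ρ = 0.8234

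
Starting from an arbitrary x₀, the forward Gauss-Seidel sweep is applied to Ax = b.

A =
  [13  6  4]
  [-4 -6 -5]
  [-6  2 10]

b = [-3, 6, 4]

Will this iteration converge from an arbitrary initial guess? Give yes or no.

Split A = D + L + U, D = diag(13, -6, 10).
T_GS = -(D+L)⁻¹U: row 0 first, T[0,1] = -(6)/(13) = -0.4615; later rows by forward substitution.
  T[0,:] = [+0.0000 -0.4615 -0.3077]
  T[1,:] = [+0.0000 +0.3077 -0.6282]
  T[2,:] = [+0.0000 -0.3385 -0.0590]
|roots of det(T-λI)|: 0.6206, 0.3719, 0.0000.
spectral radius ρ = 0.6206; 0.6206 < 1: convergent.

yes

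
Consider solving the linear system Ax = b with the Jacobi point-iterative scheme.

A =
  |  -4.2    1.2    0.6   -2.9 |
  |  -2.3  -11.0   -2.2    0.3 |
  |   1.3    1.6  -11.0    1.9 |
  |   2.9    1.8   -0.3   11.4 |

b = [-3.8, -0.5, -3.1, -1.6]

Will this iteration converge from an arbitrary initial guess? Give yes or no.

yes

Write A = D+L+U with D = diag(-4.2, -11, -11, 11.4).
Jacobi T = -D⁻¹(L+U): T[1,2] = -(-2.2)/(-11) = -0.2000; T[1,1] = 0.
  T[0,:] = [+0.0000  +0.2857  +0.1429  -0.6905]
  T[1,:] = [-0.2091  +0.0000  -0.2000  +0.0273]
  T[2,:] = [+0.1182  +0.1455  +0.0000  +0.1727]
  T[3,:] = [-0.2544  -0.1579  +0.0263  +0.0000]
moduli |λ_i(T)| = 0.4664, 0.2434, 0.2434, 0.2401.
ρ(T) = max|λ| = 0.4664; 0.4664 < 1: convergent.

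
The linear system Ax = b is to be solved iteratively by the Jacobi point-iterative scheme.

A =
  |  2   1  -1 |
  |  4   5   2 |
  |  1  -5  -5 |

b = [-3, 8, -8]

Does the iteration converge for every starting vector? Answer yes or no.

no

Split A = D + L + U, D = diag(2, 5, -5).
T_J = -D⁻¹(L+U): T[0,1] = -(1)/(2) = -0.5000; T[0,0] = 0.
  T[0,:] = [+0.0000  -0.5000  +0.5000]
  T[1,:] = [-0.8000  +0.0000  -0.4000]
  T[2,:] = [+0.2000  -1.0000  +0.0000]
moduli |λ_i(T)| = 1.1348, 0.6227, 0.6227.
spectral radius ρ = 1.1348; 1.1348 > 1, so it fails to converge.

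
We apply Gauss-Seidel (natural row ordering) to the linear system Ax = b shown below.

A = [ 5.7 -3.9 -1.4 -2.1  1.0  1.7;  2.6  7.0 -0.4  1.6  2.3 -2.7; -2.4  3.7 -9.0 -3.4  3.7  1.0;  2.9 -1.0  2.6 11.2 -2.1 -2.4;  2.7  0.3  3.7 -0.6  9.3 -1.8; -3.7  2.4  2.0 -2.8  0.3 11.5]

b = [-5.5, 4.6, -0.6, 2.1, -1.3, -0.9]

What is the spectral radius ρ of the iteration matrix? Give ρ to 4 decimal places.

0.8592

Let D = diag(5.7, 7, -9, 11.2, 9.3, 11.5); L, U the strict triangles.
GS T = -(D+L)⁻¹U: row 0 first, T[0,5] = -(1.7)/(5.7) = -0.2982; later rows by forward substitution.
  T[0,:] = [+0.0000 +0.6842 +0.2456 +0.3684 -0.1754 -0.2982]
  T[1,:] = [+0.0000 -0.2541 -0.0341 -0.3654 -0.2634 +0.4965]
  T[2,:] = [+0.0000 -0.2869 -0.0795 -0.6262 +0.3496 +0.3948]
  T[3,:] = [+0.0000 -0.1332 -0.0482 +0.0174 +0.1282 +0.2442]
  T[4,:] = [+0.0000 -0.0849 -0.0417 +0.1551 -0.0714 +0.1228]
  T[5,:] = [+0.0000 +0.2928 +0.0893 +0.3039 -0.0292 -0.2120]
moduli |λ_i(T)| = 0.8592, 0.2188, 0.2188, 0.1491, 0.0281, 0.0000.
ρ = 0.8592; 0.8592 < 1 ⇒ converges.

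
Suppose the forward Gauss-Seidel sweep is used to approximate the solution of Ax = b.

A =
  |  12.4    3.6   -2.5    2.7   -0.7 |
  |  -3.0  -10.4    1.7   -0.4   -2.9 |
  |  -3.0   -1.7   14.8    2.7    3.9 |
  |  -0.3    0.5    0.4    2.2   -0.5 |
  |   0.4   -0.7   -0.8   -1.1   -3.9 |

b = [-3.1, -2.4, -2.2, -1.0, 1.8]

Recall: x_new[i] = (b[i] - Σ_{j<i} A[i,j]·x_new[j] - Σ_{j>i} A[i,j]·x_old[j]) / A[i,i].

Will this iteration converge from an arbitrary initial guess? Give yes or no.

Write A = D+L+U with D = diag(12.4, -10.4, 14.8, 2.2, -3.9).
T_GS = -(D+L)⁻¹U: row 0 first, T[0,3] = -(2.7)/(12.4) = -0.2177; later rows by forward substitution.
  T[0,:] = [+0.0000  -0.2903  +0.2016  -0.2177  +0.0565]
  T[1,:] = [+0.0000  +0.0837  +0.1053  +0.0243  -0.2951]
  T[2,:] = [+0.0000  -0.0492  +0.0530  -0.2238  -0.2860]
  T[3,:] = [+0.0000  -0.0497  -0.0061  +0.0055  +0.3540]
  T[4,:] = [+0.0000  -0.0207  -0.0074  +0.0177  +0.0176]
eigenvalue magnitudes: 0.2141, 0.1089, 0.1089, 0.0794, 0.0000.
ρ(T) = max|λ| = 0.2141; 0.2141 < 1 ⇒ converges.

yes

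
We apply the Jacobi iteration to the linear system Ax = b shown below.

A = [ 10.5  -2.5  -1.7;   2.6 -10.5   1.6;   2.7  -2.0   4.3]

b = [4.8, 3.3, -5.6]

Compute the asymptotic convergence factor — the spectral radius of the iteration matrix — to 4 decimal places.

0.2173

Write A = D+L+U with D = diag(10.5, -10.5, 4.3).
T_J = -D⁻¹(L+U): T[1,2] = -(1.6)/(-10.5) = +0.1524; T[1,1] = 0.
  T[0,:] = [+0.0000, +0.2381, +0.1619]
  T[1,:] = [+0.2476, +0.0000, +0.1524]
  T[2,:] = [-0.6279, +0.4651, +0.0000]
|λ(T)| sorted: 0.2173, 0.1379, 0.1379.
ρ(T) = max|λ| = 0.2173; 0.2173 < 1 ⇒ converges.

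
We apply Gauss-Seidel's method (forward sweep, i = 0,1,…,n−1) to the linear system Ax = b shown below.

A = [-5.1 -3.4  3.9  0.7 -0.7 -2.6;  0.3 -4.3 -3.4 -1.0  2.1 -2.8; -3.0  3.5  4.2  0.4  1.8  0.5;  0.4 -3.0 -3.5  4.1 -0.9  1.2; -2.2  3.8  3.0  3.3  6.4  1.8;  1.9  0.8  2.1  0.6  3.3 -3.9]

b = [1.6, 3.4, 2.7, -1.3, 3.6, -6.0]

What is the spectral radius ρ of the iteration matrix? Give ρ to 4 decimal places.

Write A = D+L+U with D = diag(-5.1, -4.3, 4.2, 4.1, 6.4, -3.9).
GS T = -(D+L)⁻¹U: row 0 first, T[0,4] = -(-0.7)/(-5.1) = -0.1373; later rows by forward substitution.
  T[0,:] = [+0.0000  -0.6667  +0.7647  +0.1373  -0.1373  -0.5098]
  T[1,:] = [+0.0000  -0.0465  -0.7373  -0.2230  +0.4788  -0.6867]
  T[2,:] = [+0.0000  -0.4374  +1.1607  +0.1886  -0.9256  +0.0891]
  T[3,:] = [+0.0000  -0.3424  +0.3767  -0.0155  -0.2069  -0.6694]
  T[4,:] = [+0.0000  +0.1800  -0.0376  +0.0992  +0.2091  +0.2546]
  T[5,:] = [+0.0000  -0.4702  +0.8724  +0.2042  -0.3220  -0.2288]
eigenvalue magnitudes: 1.5688, 0.7104, 0.2013, 0.2013, 0.0334, 0.0000.
spectral radius ρ = 1.5688; 1.5688 > 1: divergent.

1.5688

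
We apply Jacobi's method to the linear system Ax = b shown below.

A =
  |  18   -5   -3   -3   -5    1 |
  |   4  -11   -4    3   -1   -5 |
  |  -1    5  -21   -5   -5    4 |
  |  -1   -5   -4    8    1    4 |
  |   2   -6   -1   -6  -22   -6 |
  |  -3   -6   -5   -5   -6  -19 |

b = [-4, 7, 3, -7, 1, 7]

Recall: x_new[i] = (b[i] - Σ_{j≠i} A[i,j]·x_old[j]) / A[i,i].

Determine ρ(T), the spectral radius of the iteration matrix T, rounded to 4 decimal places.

Split A = D + L + U, D = diag(18, -11, -21, 8, -22, -19).
Jacobi T = -D⁻¹(L+U): T[2,3] = -(-5)/(-21) = -0.2381; T[2,2] = 0.
  T[0,:] = [+0.0000  +0.2778  +0.1667  +0.1667  +0.2778  -0.0556]
  T[1,:] = [+0.3636  +0.0000  -0.3636  +0.2727  -0.0909  -0.4545]
  T[2,:] = [-0.0476  +0.2381  +0.0000  -0.2381  -0.2381  +0.1905]
  T[3,:] = [+0.1250  +0.6250  +0.5000  +0.0000  -0.1250  -0.5000]
  T[4,:] = [+0.0909  -0.2727  -0.0455  -0.2727  +0.0000  -0.2727]
  T[5,:] = [-0.1579  -0.3158  -0.2632  -0.2632  -0.3158  +0.0000]
|eigenvalues of T|: 0.8443, 0.6120, 0.4223, 0.4223, 0.3057, 0.1737.
ρ = 0.8443; 0.8443 < 1 ⇒ converges.

0.8443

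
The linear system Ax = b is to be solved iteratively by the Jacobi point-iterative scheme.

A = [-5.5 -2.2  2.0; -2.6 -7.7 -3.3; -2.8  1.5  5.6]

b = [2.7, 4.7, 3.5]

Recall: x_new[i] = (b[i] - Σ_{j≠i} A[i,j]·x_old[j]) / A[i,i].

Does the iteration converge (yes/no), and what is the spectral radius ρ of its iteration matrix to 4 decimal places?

Split A = D + L + U, D = diag(-5.5, -7.7, 5.6).
Jacobi: T = -D⁻¹(L+U), T[1,0] = -(-2.6)/(-7.7) = -0.3377; T[1,1] = 0.
  T[0,:] = [+0.0000, -0.4000, +0.3636]
  T[1,:] = [-0.3377, +0.0000, -0.4286]
  T[2,:] = [+0.5000, -0.2679, +0.0000]
eigenvalue magnitudes: 0.7659, 0.3935, 0.3935.
ρ(T) = max|λ| = 0.7659; 0.7659 < 1 ⇒ converges.

yes, ρ = 0.7659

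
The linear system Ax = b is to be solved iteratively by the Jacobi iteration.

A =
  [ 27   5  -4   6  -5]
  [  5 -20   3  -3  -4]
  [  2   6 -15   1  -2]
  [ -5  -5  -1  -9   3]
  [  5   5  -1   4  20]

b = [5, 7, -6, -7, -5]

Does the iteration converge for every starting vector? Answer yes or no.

Write A = D+L+U with D = diag(27, -20, -15, -9, 20).
Jacobi T = -D⁻¹(L+U): T[0,1] = -(5)/(27) = -0.1852; T[0,0] = 0.
  T[0,:] = [+0.0000 -0.1852 +0.1481 -0.2222 +0.1852]
  T[1,:] = [+0.2500 +0.0000 +0.1500 -0.1500 -0.2000]
  T[2,:] = [+0.1333 +0.4000 +0.0000 +0.0667 -0.1333]
  T[3,:] = [-0.5556 -0.5556 -0.1111 +0.0000 +0.3333]
  T[4,:] = [-0.2500 -0.2500 +0.0500 -0.2000 +0.0000]
|λ(T)| sorted: 0.5294, 0.3878, 0.2565, 0.2565, 0.0223.
ρ = 0.5294; 0.5294 < 1, so it converges for any x₀.

yes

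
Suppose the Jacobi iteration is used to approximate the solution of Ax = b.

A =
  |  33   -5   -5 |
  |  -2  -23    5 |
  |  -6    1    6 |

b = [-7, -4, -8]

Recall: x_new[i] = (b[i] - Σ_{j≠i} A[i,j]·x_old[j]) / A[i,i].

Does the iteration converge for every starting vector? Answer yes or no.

yes

Write A = D+L+U with D = diag(33, -23, 6).
Jacobi: T = -D⁻¹(L+U), T[0,1] = -(-5)/(33) = +0.1515; T[0,0] = 0.
  T[0,:] = [+0.0000, +0.1515, +0.1515]
  T[1,:] = [-0.0870, +0.0000, +0.2174]
  T[2,:] = [+1.0000, -0.1667, +0.0000]
|λ(T)| sorted: 0.4290, 0.2862, 0.2862.
spectral radius ρ = 0.4290; 0.4290 < 1, so it converges for any x₀.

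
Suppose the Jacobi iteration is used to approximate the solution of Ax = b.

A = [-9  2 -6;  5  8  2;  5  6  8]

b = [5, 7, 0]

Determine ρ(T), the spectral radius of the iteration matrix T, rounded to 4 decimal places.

Let D = diag(-9, 8, 8); L, U the strict triangles.
Jacobi T = -D⁻¹(L+U): T[2,0] = -(5)/(8) = -0.6250; T[2,2] = 0.
  T[0,:] = [+0.0000, +0.2222, -0.6667]
  T[1,:] = [-0.6250, +0.0000, -0.2500]
  T[2,:] = [-0.6250, -0.7500, +0.0000]
eigenvalue magnitudes: 0.8831, 0.5609, 0.5609.
spectral radius ρ = 0.8831; 0.8831 < 1, so it converges for any x₀.

0.8831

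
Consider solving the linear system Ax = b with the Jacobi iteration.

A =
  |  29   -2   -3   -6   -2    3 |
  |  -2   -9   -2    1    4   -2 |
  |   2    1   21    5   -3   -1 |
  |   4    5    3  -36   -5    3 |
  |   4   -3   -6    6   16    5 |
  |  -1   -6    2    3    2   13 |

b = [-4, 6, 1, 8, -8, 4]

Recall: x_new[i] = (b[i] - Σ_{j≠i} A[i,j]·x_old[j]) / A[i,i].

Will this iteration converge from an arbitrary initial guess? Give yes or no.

Split A = D + L + U, D = diag(29, -9, 21, -36, 16, 13).
Jacobi T = -D⁻¹(L+U): T[1,2] = -(-2)/(-9) = -0.2222; T[1,1] = 0.
  T[0,:] = [+0.0000  +0.0690  +0.1034  +0.2069  +0.0690  -0.1034]
  T[1,:] = [-0.2222  +0.0000  -0.2222  +0.1111  +0.4444  -0.2222]
  T[2,:] = [-0.0952  -0.0476  +0.0000  -0.2381  +0.1429  +0.0476]
  T[3,:] = [+0.1111  +0.1389  +0.0833  +0.0000  -0.1389  +0.0833]
  T[4,:] = [-0.2500  +0.1875  +0.3750  -0.3750  +0.0000  -0.3125]
  T[5,:] = [+0.0769  +0.4615  -0.1538  -0.2308  -0.1538  +0.0000]
eigenvalue magnitudes: 0.5730, 0.3477, 0.3477, 0.2746, 0.2746, 0.0095.
ρ = 0.5730; 0.5730 < 1, so it converges for any x₀.

yes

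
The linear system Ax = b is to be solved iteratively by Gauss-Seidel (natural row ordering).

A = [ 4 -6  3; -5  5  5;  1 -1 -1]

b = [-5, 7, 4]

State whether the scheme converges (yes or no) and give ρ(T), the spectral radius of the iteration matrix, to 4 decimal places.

A = D + L + U where D = diag(4, 5, -1).
GS T = -(D+L)⁻¹U: row 0 first, T[0,1] = -(-6)/(4) = +1.5000; later rows by forward substitution.
  T[0,:] = [+0.0000 +1.5000 -0.7500]
  T[1,:] = [+0.0000 +1.5000 -1.7500]
  T[2,:] = [+0.0000 +0.0000 +1.0000]
|roots of det(T-λI)|: 1.5000, 1.0000, 0.0000.
ρ = 1.5000; 1.5000 > 1: divergent.

no, ρ = 1.5000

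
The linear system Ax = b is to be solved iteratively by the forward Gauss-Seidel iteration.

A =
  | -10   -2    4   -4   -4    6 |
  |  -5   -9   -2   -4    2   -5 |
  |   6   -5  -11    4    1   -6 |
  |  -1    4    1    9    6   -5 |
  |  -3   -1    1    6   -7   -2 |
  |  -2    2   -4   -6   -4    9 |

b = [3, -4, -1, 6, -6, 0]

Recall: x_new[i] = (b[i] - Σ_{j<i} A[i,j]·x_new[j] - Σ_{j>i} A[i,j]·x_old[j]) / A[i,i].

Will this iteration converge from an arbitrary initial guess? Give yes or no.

Let D = diag(-10, -9, -11, 9, -7, 9); L, U the strict triangles.
Gauss-Seidel: T = -(D+L)⁻¹U, row 0 first, T[0,3] = -(-4)/(-10) = -0.4000; later rows by forward substitution.
  T[0,:] = [+0.0000  -0.2000  +0.4000  -0.4000  -0.4000  +0.6000]
  T[1,:] = [+0.0000  +0.1111  -0.4444  -0.2222  +0.4444  -0.8889]
  T[2,:] = [+0.0000  -0.1596  +0.4202  +0.2465  -0.3293  +0.1859]
  T[3,:] = [+0.0000  -0.0539  +0.1953  +0.0269  -0.8721  +0.9966]
  T[4,:] = [+0.0000  +0.0009  +0.1195  +0.2615  -0.6866  +0.4649]
  T[5,:] = [+0.0000  -0.1756  +0.5577  +0.2042  -1.2205  +1.2845]
|λ(T)| sorted: 1.3722, 0.1835, 0.1835, 0.1217, 0.1217, 0.0000.
ρ(T) = max|λ| = 1.3722; 1.3722 > 1 ⇒ diverges.

no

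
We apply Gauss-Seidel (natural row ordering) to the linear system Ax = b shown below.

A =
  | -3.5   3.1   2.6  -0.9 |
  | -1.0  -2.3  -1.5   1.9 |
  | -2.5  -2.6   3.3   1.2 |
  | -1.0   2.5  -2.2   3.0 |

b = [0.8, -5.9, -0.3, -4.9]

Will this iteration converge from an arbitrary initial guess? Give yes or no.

Write A = D+L+U with D = diag(-3.5, -2.3, 3.3, 3).
T_GS = -(D+L)⁻¹U: row 0 first, T[0,3] = -(-0.9)/(-3.5) = -0.2571; later rows by forward substitution.
  T[0,:] = [+0.0000  +0.8857  +0.7429  -0.2571]
  T[1,:] = [+0.0000  -0.3851  -0.9752  +0.9379]
  T[2,:] = [+0.0000  +0.3676  -0.2055  +0.1805]
  T[3,:] = [+0.0000  +0.8857  +0.9095  -0.7349]
eigenvalue magnitudes: 1.3781, 0.2532, 0.2007, 0.0000.
ρ(T) = max|λ| = 1.3781; 1.3781 > 1: divergent.

no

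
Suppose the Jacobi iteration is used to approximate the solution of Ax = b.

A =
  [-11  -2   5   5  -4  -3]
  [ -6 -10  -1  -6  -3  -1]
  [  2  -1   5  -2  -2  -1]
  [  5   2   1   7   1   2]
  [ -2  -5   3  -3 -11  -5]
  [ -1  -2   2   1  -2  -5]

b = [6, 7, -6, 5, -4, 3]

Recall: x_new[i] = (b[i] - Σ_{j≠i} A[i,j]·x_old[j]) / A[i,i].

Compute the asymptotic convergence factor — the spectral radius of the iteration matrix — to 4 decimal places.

1.2419

Diagonal D = diag(-11, -10, 5, 7, -11, -5); L, U strict lower/upper.
Jacobi T = -D⁻¹(L+U): T[0,1] = -(-2)/(-11) = -0.1818; T[0,0] = 0.
  T[0,:] = [+0.0000, -0.1818, +0.4545, +0.4545, -0.3636, -0.2727]
  T[1,:] = [-0.6000, +0.0000, -0.1000, -0.6000, -0.3000, -0.1000]
  T[2,:] = [-0.4000, +0.2000, +0.0000, +0.4000, +0.4000, +0.2000]
  T[3,:] = [-0.7143, -0.2857, -0.1429, +0.0000, -0.1429, -0.2857]
  T[4,:] = [-0.1818, -0.4545, +0.2727, -0.2727, +0.0000, -0.4545]
  T[5,:] = [-0.2000, -0.4000, +0.4000, +0.2000, -0.4000, +0.0000]
eigenvalue magnitudes: 1.2419, 0.7860, 0.7860, 0.4053, 0.3724, 0.3724.
spectral radius ρ = 1.2419; 1.2419 > 1, so it fails to converge.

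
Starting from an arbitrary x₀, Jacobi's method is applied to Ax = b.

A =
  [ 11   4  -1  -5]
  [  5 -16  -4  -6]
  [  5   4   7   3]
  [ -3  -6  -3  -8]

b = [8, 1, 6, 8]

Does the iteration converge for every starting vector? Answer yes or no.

yes

Write A = D+L+U with D = diag(11, -16, 7, -8).
T_J = -D⁻¹(L+U): T[0,2] = -(-1)/(11) = +0.0909; T[0,0] = 0.
  T[0,:] = [+0.0000, -0.3636, +0.0909, +0.4545]
  T[1,:] = [+0.3125, +0.0000, -0.2500, -0.3750]
  T[2,:] = [-0.7143, -0.5714, +0.0000, -0.4286]
  T[3,:] = [-0.3750, -0.7500, -0.3750, +0.0000]
eigenvalue magnitudes: 0.8236, 0.5242, 0.5242, 0.3685.
ρ = 0.8236; 0.8236 < 1: convergent.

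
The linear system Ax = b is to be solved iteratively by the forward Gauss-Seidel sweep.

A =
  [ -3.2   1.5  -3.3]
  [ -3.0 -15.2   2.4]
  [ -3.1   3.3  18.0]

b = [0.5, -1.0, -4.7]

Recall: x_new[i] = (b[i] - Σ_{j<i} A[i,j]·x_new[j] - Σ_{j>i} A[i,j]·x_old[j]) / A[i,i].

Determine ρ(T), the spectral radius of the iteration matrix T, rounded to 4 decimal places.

Split A = D + L + U, D = diag(-3.2, -15.2, 18).
GS T = -(D+L)⁻¹U: row 0 first, T[0,1] = -(1.5)/(-3.2) = +0.4688; later rows by forward substitution.
  T[0,:] = [+0.0000  +0.4688  -1.0312]
  T[1,:] = [+0.0000  -0.0925  +0.3614]
  T[2,:] = [+0.0000  +0.0977  -0.2439]
eigenvalue magnitudes: 0.3708, 0.0344, 0.0000.
spectral radius ρ = 0.3708; 0.3708 < 1, so it converges for any x₀.

0.3708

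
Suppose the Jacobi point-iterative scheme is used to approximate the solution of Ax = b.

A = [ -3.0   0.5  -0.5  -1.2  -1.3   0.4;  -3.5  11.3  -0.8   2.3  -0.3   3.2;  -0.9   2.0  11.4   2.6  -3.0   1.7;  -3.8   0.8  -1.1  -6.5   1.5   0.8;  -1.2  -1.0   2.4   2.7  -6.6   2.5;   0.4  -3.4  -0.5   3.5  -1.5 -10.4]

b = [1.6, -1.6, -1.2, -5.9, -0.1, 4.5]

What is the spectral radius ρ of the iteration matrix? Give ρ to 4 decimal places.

0.8488

Split A = D + L + U, D = diag(-3, 11.3, 11.4, -6.5, -6.6, -10.4).
Jacobi T = -D⁻¹(L+U): T[1,0] = -(-3.5)/(11.3) = +0.3097; T[1,1] = 0.
  T[0,:] = [+0.0000, +0.1667, -0.1667, -0.4000, -0.4333, +0.1333]
  T[1,:] = [+0.3097, +0.0000, +0.0708, -0.2035, +0.0265, -0.2832]
  T[2,:] = [+0.0789, -0.1754, +0.0000, -0.2281, +0.2632, -0.1491]
  T[3,:] = [-0.5846, +0.1231, -0.1692, +0.0000, +0.2308, +0.1231]
  T[4,:] = [-0.1818, -0.1515, +0.3636, +0.4091, +0.0000, +0.3788]
  T[5,:] = [+0.0385, -0.3269, -0.0481, +0.3365, -0.1442, +0.0000]
eigenvalue magnitudes: 0.8488, 0.6527, 0.4051, 0.3087, 0.3087, 0.1385.
spectral radius ρ = 0.8488; 0.8488 < 1, so it converges for any x₀.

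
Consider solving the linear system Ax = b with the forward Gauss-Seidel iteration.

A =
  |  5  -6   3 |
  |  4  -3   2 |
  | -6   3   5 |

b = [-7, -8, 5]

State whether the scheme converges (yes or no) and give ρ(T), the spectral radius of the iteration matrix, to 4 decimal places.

no, ρ = 1.5711

A = D + L + U where D = diag(5, -3, 5).
Gauss-Seidel: T = -(D+L)⁻¹U, row 0 first, T[0,2] = -(3)/(5) = -0.6000; later rows by forward substitution.
  T[0,:] = [+0.0000, +1.2000, -0.6000]
  T[1,:] = [+0.0000, +1.6000, -0.1333]
  T[2,:] = [+0.0000, +0.4800, -0.6400]
|eigenvalues of T|: 1.5711, 0.6111, 0.0000.
spectral radius ρ = 1.5711; 1.5711 > 1, so it fails to converge.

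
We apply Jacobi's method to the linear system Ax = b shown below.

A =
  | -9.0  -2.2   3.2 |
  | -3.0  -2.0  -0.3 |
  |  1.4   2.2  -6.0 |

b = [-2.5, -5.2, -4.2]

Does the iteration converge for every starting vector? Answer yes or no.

yes

Split A = D + L + U, D = diag(-9, -2, -6).
Jacobi: T = -D⁻¹(L+U), T[2,1] = -(2.2)/(-6) = +0.3667; T[2,2] = 0.
  T[0,:] = [+0.0000 -0.2444 +0.3556]
  T[1,:] = [-1.5000 +0.0000 -0.1500]
  T[2,:] = [+0.2333 +0.3667 +0.0000]
eigenvalue magnitudes: 0.7938, 0.4853, 0.4853.
ρ = 0.7938; 0.7938 < 1, so it converges for any x₀.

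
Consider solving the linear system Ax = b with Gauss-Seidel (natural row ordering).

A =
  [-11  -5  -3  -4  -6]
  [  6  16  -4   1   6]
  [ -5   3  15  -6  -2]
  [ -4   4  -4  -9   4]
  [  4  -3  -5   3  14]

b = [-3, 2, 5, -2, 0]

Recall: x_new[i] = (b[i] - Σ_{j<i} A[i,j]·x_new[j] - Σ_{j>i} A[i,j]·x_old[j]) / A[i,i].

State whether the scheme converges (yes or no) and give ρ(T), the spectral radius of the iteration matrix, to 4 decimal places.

Split A = D + L + U, D = diag(-11, 16, 15, -9, 14).
GS T = -(D+L)⁻¹U: row 0 first, T[0,1] = -(-5)/(-11) = -0.4545; later rows by forward substitution.
  T[0,:] = [+0.0000  -0.4545  -0.2727  -0.3636  -0.5455]
  T[1,:] = [+0.0000  +0.1705  +0.3523  +0.0739  -0.1705]
  T[2,:] = [+0.0000  -0.1856  -0.1614  +0.2640  -0.0144]
  T[3,:] = [+0.0000  +0.3603  +0.3495  +0.0771  +0.6175]
  T[4,:] = [+0.0000  +0.0229  +0.0209  +0.1975  -0.0181]
moduli |λ_i(T)| = 0.5285, 0.4184, 0.1616, 0.1616, 0.0000.
spectral radius ρ = 0.5285; 0.5285 < 1 ⇒ converges.

yes, ρ = 0.5285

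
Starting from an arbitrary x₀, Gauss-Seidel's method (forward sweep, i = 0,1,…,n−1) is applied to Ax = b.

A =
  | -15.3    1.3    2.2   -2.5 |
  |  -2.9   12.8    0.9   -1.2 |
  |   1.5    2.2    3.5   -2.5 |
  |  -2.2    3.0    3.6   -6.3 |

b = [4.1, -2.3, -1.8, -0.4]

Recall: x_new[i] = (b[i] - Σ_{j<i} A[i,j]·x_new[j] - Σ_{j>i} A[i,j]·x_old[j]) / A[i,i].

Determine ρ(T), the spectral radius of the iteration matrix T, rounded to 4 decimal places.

0.3327

Let D = diag(-15.3, 12.8, 3.5, -6.3); L, U the strict triangles.
T_GS = -(D+L)⁻¹U: row 0 first, T[0,2] = -(2.2)/(-15.3) = +0.1438; later rows by forward substitution.
  T[0,:] = [+0.0000  +0.0850  +0.1438  -0.1634]
  T[1,:] = [+0.0000  +0.0193  -0.0377  +0.0567]
  T[2,:] = [+0.0000  -0.0485  -0.0379  +0.7487]
  T[3,:] = [+0.0000  -0.0482  -0.0898  +0.5119]
eigenvalue magnitudes: 0.3327, 0.1246, 0.0360, 0.0000.
ρ(T) = max|λ| = 0.3327; 0.3327 < 1: convergent.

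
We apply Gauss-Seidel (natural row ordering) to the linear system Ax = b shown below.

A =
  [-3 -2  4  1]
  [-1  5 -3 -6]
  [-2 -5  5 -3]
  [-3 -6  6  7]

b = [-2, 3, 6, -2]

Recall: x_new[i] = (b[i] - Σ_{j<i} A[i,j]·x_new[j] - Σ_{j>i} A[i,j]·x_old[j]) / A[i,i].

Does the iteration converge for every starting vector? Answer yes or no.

no

Write A = D+L+U with D = diag(-3, 5, 5, 7).
GS T = -(D+L)⁻¹U: row 0 first, T[0,2] = -(4)/(-3) = +1.3333; later rows by forward substitution.
  T[0,:] = [+0.0000, -0.6667, +1.3333, +0.3333]
  T[1,:] = [+0.0000, -0.1333, +0.8667, +1.2667]
  T[2,:] = [+0.0000, -0.4000, +1.4000, +2.0000]
  T[3,:] = [+0.0000, -0.0571, +0.1143, -0.4857]
eigenvalue magnitudes: 1.2146, 0.5797, 0.1461, 0.0000.
spectral radius ρ = 1.2146; 1.2146 > 1: divergent.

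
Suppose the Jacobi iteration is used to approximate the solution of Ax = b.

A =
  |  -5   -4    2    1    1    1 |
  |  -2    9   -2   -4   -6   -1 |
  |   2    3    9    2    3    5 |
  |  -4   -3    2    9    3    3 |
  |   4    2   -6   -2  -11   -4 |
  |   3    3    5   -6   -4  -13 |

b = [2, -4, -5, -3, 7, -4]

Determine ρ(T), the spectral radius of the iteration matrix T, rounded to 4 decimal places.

1.3056

Diagonal D = diag(-5, 9, 9, 9, -11, -13); L, U strict lower/upper.
Jacobi T = -D⁻¹(L+U): T[2,3] = -(2)/(9) = -0.2222; T[2,2] = 0.
  T[0,:] = [+0.0000, -0.8000, +0.4000, +0.2000, +0.2000, +0.2000]
  T[1,:] = [+0.2222, +0.0000, +0.2222, +0.4444, +0.6667, +0.1111]
  T[2,:] = [-0.2222, -0.3333, +0.0000, -0.2222, -0.3333, -0.5556]
  T[3,:] = [+0.4444, +0.3333, -0.2222, +0.0000, -0.3333, -0.3333]
  T[4,:] = [+0.3636, +0.1818, -0.5455, -0.1818, +0.0000, -0.3636]
  T[5,:] = [+0.2308, +0.2308, +0.3846, -0.4615, -0.3077, +0.0000]
|roots of det(T-λI)|: 1.3056, 0.6336, 0.6336, 0.6173, 0.6173, 0.3146.
spectral radius ρ = 1.3056; 1.3056 > 1 ⇒ diverges.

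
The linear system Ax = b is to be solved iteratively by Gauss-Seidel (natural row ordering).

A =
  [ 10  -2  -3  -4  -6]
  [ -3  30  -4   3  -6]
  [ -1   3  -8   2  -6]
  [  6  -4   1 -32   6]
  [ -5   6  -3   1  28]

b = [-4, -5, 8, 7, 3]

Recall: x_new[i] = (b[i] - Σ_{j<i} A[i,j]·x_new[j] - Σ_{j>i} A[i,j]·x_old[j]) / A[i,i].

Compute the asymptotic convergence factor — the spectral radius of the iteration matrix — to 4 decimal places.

Diagonal D = diag(10, 30, -8, -32, 28); L, U strict lower/upper.
GS T = -(D+L)⁻¹U: row 0 first, T[0,4] = -(-6)/(10) = +0.6000; later rows by forward substitution.
  T[0,:] = [+0.0000, +0.2000, +0.3000, +0.4000, +0.6000]
  T[1,:] = [+0.0000, +0.0200, +0.1633, -0.0600, +0.2600]
  T[2,:] = [+0.0000, -0.0175, +0.0238, +0.1775, -0.7275]
  T[3,:] = [+0.0000, +0.0345, +0.0366, +0.0880, +0.2448]
  T[4,:] = [+0.0000, +0.0283, +0.0198, +0.1002, -0.0353]
moduli |λ_i(T)| = 0.1777, 0.1121, 0.1058, 0.1058, 0.0000.
ρ = 0.1777; 0.1777 < 1 ⇒ converges.

0.1777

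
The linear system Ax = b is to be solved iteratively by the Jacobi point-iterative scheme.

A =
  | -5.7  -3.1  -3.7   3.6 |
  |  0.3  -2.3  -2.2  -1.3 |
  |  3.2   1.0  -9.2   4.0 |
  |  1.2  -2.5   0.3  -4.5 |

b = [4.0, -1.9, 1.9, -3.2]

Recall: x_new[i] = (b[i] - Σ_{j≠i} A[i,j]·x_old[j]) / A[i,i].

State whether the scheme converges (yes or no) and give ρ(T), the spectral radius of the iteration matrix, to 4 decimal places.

A = D + L + U where D = diag(-5.7, -2.3, -9.2, -4.5).
T_J = -D⁻¹(L+U): T[3,2] = -(0.3)/(-4.5) = +0.0667; T[3,3] = 0.
  T[0,:] = [+0.0000 -0.5439 -0.6491 +0.6316]
  T[1,:] = [+0.1304 +0.0000 -0.9565 -0.5652]
  T[2,:] = [+0.3478 +0.1087 +0.0000 +0.4348]
  T[3,:] = [+0.2667 -0.5556 +0.0667 +0.0000]
|eigenvalues of T|: 0.9308, 0.7452, 0.7452, 0.5927.
ρ(T) = max|λ| = 0.9308; 0.9308 < 1 ⇒ converges.

yes, ρ = 0.9308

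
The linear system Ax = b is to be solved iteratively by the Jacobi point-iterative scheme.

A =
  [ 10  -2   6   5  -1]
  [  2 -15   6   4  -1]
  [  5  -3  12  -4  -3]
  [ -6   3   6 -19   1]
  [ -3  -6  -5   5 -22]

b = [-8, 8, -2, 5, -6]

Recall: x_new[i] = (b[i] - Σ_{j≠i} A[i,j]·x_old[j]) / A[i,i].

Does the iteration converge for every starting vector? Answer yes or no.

Diagonal D = diag(10, -15, 12, -19, -22); L, U strict lower/upper.
T_J = -D⁻¹(L+U): T[4,1] = -(-6)/(-22) = -0.2727; T[4,4] = 0.
  T[0,:] = [+0.0000, +0.2000, -0.6000, -0.5000, +0.1000]
  T[1,:] = [+0.1333, +0.0000, +0.4000, +0.2667, -0.0667]
  T[2,:] = [-0.4167, +0.2500, +0.0000, +0.3333, +0.2500]
  T[3,:] = [-0.3158, +0.1579, +0.3158, +0.0000, +0.0526]
  T[4,:] = [-0.1364, -0.2727, -0.2273, +0.2273, +0.0000]
eigenvalue magnitudes: 0.8617, 0.6954, 0.1912, 0.1129, 0.0881.
ρ(T) = max|λ| = 0.8617; 0.8617 < 1, so it converges for any x₀.

yes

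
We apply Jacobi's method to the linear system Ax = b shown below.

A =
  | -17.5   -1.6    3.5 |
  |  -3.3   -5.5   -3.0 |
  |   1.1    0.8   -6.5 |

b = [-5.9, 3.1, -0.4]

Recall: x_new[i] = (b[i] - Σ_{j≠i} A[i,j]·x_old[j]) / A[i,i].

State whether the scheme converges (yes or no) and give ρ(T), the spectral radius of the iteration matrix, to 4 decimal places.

Let D = diag(-17.5, -5.5, -6.5); L, U the strict triangles.
Jacobi: T = -D⁻¹(L+U), T[2,1] = -(0.8)/(-6.5) = +0.1231; T[2,2] = 0.
  T[0,:] = [+0.0000, -0.0914, +0.2000]
  T[1,:] = [-0.6000, +0.0000, -0.5455]
  T[2,:] = [+0.1692, +0.1231, +0.0000]
|roots of det(T-λI)|: 0.2234, 0.1683, 0.1683.
spectral radius ρ = 0.2234; 0.2234 < 1: convergent.

yes, ρ = 0.2234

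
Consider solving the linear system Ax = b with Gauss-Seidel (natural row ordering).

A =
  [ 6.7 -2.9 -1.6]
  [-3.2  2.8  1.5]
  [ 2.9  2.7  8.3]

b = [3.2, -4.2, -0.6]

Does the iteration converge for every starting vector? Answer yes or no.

A = D + L + U where D = diag(6.7, 2.8, 8.3).
Gauss-Seidel: T = -(D+L)⁻¹U, row 0 first, T[0,2] = -(-1.6)/(6.7) = +0.2388; later rows by forward substitution.
  T[0,:] = [+0.0000 +0.4328 +0.2388]
  T[1,:] = [+0.0000 +0.4947 -0.2628]
  T[2,:] = [+0.0000 -0.3121 +0.0020]
moduli |λ_i(T)| = 0.6261, 0.1294, 0.0000.
ρ = 0.6261; 0.6261 < 1 ⇒ converges.

yes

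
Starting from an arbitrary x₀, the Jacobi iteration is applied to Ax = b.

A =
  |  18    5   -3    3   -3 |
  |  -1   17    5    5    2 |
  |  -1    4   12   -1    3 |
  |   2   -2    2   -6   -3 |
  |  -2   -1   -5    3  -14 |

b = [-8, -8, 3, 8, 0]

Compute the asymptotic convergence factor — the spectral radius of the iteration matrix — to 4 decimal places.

Split A = D + L + U, D = diag(18, 17, 12, -6, -14).
T_J = -D⁻¹(L+U): T[2,4] = -(3)/(12) = -0.2500; T[2,2] = 0.
  T[0,:] = [+0.0000 -0.2778 +0.1667 -0.1667 +0.1667]
  T[1,:] = [+0.0588 +0.0000 -0.2941 -0.2941 -0.1176]
  T[2,:] = [+0.0833 -0.3333 +0.0000 +0.0833 -0.2500]
  T[3,:] = [+0.3333 -0.3333 +0.3333 +0.0000 -0.5000]
  T[4,:] = [-0.1429 -0.0714 -0.3571 +0.2143 +0.0000]
|roots of det(T-λI)|: 0.5802, 0.4812, 0.3983, 0.3983, 0.0193.
ρ(T) = max|λ| = 0.5802; 0.5802 < 1 ⇒ converges.

0.5802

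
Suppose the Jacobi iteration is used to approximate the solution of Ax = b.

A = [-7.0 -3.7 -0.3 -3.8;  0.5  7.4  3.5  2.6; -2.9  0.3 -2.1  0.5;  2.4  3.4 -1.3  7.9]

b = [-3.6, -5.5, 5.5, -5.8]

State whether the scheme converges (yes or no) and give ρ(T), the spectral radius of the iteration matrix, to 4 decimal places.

Diagonal D = diag(-7, 7.4, -2.1, 7.9); L, U strict lower/upper.
Jacobi: T = -D⁻¹(L+U), T[2,0] = -(-2.9)/(-2.1) = -1.3810; T[2,2] = 0.
  T[0,:] = [+0.0000  -0.5286  -0.0429  -0.5429]
  T[1,:] = [-0.0676  +0.0000  -0.4730  -0.3514]
  T[2,:] = [-1.3810  +0.1429  +0.0000  +0.2381]
  T[3,:] = [-0.3038  -0.4304  +0.1646  +0.0000]
|eigenvalues of T|: 0.8855, 0.5027, 0.4571, 0.4571.
ρ(T) = max|λ| = 0.8855; 0.8855 < 1: convergent.

yes, ρ = 0.8855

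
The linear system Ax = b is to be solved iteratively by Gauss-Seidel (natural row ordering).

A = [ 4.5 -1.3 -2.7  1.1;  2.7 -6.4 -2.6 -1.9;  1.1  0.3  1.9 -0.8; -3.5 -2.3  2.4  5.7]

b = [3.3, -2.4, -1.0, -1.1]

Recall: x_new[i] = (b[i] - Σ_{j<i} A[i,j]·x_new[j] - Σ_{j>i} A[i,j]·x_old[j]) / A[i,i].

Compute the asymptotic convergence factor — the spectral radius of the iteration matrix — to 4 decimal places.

0.9272

Diagonal D = diag(4.5, -6.4, 1.9, 5.7); L, U strict lower/upper.
GS T = -(D+L)⁻¹U: row 0 first, T[0,1] = -(-1.3)/(4.5) = +0.2889; later rows by forward substitution.
  T[0,:] = [+0.0000  +0.2889  +0.6000  -0.2444]
  T[1,:] = [+0.0000  +0.1219  -0.1531  -0.4000]
  T[2,:] = [+0.0000  -0.1865  -0.3232  +0.6257]
  T[3,:] = [+0.0000  +0.3051  +0.4427  -0.5750]
|eigenvalues of T|: 0.9272, 0.1809, 0.1809, 0.0000.
ρ(T) = max|λ| = 0.9272; 0.9272 < 1: convergent.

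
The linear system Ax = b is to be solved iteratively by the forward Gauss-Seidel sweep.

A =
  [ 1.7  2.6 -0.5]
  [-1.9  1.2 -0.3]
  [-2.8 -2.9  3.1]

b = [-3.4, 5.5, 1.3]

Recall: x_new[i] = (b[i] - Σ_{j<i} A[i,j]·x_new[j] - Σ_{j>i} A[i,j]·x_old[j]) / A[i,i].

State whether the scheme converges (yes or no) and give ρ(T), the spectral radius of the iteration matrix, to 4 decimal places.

Diagonal D = diag(1.7, 1.2, 3.1); L, U strict lower/upper.
T_GS = -(D+L)⁻¹U: row 0 first, T[0,2] = -(-0.5)/(1.7) = +0.2941; later rows by forward substitution.
  T[0,:] = [+0.0000, -1.5294, +0.2941]
  T[1,:] = [+0.0000, -2.4216, +0.7157]
  T[2,:] = [+0.0000, -3.6467, +0.9352]
moduli |λ_i(T)| = 1.1982, 0.2882, 0.0000.
ρ(T) = max|λ| = 1.1982; 1.1982 > 1: divergent.

no, ρ = 1.1982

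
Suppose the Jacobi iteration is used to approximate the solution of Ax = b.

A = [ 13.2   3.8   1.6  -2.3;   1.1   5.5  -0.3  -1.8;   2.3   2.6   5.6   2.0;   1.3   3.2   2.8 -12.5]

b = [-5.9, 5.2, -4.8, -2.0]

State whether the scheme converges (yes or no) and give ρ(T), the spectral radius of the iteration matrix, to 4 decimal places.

yes, ρ = 0.5348

Split A = D + L + U, D = diag(13.2, 5.5, 5.6, -12.5).
Jacobi: T = -D⁻¹(L+U), T[0,1] = -(3.8)/(13.2) = -0.2879; T[0,0] = 0.
  T[0,:] = [+0.0000 -0.2879 -0.1212 +0.1742]
  T[1,:] = [-0.2000 +0.0000 +0.0545 +0.3273]
  T[2,:] = [-0.4107 -0.4643 +0.0000 -0.3571]
  T[3,:] = [+0.1040 +0.2560 +0.2240 +0.0000]
|eigenvalues of T|: 0.5348, 0.3387, 0.3387, 0.2032.
ρ(T) = max|λ| = 0.5348; 0.5348 < 1: convergent.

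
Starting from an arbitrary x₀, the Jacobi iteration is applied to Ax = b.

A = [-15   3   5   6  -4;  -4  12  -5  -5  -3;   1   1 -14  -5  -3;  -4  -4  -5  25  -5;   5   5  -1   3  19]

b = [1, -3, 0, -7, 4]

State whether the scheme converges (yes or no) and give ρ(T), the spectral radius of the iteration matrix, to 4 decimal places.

yes, ρ = 0.5778

A = D + L + U where D = diag(-15, 12, -14, 25, 19).
T_J = -D⁻¹(L+U): T[4,1] = -(5)/(19) = -0.2632; T[4,4] = 0.
  T[0,:] = [+0.0000  +0.2000  +0.3333  +0.4000  -0.2667]
  T[1,:] = [+0.3333  +0.0000  +0.4167  +0.4167  +0.2500]
  T[2,:] = [+0.0714  +0.0714  +0.0000  -0.3571  -0.2143]
  T[3,:] = [+0.1600  +0.1600  +0.2000  +0.0000  +0.2000]
  T[4,:] = [-0.2632  -0.2632  +0.0526  -0.1579  +0.0000]
|roots of det(T-λI)|: 0.5778, 0.3700, 0.3700, 0.3350, 0.3350.
ρ(T) = max|λ| = 0.5778; 0.5778 < 1, so it converges for any x₀.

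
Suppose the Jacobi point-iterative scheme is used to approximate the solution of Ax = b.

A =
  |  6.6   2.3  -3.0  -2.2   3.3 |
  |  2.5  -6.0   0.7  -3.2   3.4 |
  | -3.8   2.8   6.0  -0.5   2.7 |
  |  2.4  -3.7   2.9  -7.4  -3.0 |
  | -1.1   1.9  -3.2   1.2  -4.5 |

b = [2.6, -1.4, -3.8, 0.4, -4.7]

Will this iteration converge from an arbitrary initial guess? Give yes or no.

A = D + L + U where D = diag(6.6, -6, 6, -7.4, -4.5).
Jacobi: T = -D⁻¹(L+U), T[2,1] = -(2.8)/(6) = -0.4667; T[2,2] = 0.
  T[0,:] = [+0.0000 -0.3485 +0.4545 +0.3333 -0.5000]
  T[1,:] = [+0.4167 +0.0000 +0.1167 -0.5333 +0.5667]
  T[2,:] = [+0.6333 -0.4667 +0.0000 +0.0833 -0.4500]
  T[3,:] = [+0.3243 -0.5000 +0.3919 +0.0000 -0.4054]
  T[4,:] = [-0.2444 +0.4222 -0.7111 +0.2667 +0.0000]
|λ(T)| sorted: 1.1945, 0.6461, 0.6461, 0.0623, 0.0149.
ρ(T) = max|λ| = 1.1945; 1.1945 > 1: divergent.

no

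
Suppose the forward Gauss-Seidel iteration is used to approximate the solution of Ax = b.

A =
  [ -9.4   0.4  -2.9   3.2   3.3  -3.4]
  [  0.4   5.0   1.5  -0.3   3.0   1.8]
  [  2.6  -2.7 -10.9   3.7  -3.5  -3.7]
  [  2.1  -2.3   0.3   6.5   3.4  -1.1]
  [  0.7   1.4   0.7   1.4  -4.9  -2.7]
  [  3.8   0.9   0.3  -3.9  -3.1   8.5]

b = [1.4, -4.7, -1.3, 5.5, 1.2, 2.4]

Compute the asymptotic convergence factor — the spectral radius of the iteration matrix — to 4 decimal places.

0.9073

A = D + L + U where D = diag(-9.4, 5, -10.9, 6.5, -4.9, 8.5).
Gauss-Seidel: T = -(D+L)⁻¹U, row 0 first, T[0,5] = -(-3.4)/(-9.4) = -0.3617; later rows by forward substitution.
  T[0,:] = [+0.0000, +0.0426, -0.3085, +0.3404, +0.3511, -0.3617]
  T[1,:] = [+0.0000, -0.0034, -0.2753, +0.0328, -0.6281, -0.3311]
  T[2,:] = [+0.0000, +0.0110, -0.0054, +0.4125, -0.0818, -0.3437]
  T[3,:] = [+0.0000, -0.0155, +0.0025, -0.1174, -0.8550, +0.1848]
  T[4,:] = [+0.0000, +0.0023, -0.1228, +0.0834, -0.3853, -0.6936]
  T[5,:] = [+0.0000, -0.0253, +0.1236, -0.1937, -0.6203, +0.0407]
|eigenvalues of T|: 0.9073, 0.3911, 0.3359, 0.3359, 0.0139, 0.0000.
ρ = 0.9073; 0.9073 < 1, so it converges for any x₀.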